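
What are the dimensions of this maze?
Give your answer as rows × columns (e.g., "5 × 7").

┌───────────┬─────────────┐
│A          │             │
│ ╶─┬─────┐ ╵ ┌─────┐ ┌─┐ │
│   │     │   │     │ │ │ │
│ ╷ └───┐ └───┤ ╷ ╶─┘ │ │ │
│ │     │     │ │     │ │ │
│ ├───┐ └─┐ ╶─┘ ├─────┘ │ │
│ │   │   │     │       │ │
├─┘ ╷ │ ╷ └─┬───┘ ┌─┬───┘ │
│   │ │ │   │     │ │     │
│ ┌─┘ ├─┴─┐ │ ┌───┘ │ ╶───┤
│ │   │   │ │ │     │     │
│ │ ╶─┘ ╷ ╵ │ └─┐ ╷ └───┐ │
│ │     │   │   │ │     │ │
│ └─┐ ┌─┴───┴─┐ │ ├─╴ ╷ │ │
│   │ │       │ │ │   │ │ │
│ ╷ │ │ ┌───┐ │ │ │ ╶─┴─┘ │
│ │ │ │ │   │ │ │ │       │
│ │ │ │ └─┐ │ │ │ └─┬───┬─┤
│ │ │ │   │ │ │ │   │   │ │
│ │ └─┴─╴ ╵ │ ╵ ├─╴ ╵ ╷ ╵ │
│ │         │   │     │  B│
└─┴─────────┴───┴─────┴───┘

Counting the maze dimensions:
Rows (vertical): 11
Columns (horizontal): 13
Dimensions: 11 × 13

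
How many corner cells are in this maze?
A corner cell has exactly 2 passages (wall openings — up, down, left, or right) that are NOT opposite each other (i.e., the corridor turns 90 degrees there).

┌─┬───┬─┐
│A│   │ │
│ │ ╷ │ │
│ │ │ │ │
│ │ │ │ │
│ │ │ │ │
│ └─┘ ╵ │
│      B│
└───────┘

Counting corner cells (2 non-opposite passages):
Total corners: 4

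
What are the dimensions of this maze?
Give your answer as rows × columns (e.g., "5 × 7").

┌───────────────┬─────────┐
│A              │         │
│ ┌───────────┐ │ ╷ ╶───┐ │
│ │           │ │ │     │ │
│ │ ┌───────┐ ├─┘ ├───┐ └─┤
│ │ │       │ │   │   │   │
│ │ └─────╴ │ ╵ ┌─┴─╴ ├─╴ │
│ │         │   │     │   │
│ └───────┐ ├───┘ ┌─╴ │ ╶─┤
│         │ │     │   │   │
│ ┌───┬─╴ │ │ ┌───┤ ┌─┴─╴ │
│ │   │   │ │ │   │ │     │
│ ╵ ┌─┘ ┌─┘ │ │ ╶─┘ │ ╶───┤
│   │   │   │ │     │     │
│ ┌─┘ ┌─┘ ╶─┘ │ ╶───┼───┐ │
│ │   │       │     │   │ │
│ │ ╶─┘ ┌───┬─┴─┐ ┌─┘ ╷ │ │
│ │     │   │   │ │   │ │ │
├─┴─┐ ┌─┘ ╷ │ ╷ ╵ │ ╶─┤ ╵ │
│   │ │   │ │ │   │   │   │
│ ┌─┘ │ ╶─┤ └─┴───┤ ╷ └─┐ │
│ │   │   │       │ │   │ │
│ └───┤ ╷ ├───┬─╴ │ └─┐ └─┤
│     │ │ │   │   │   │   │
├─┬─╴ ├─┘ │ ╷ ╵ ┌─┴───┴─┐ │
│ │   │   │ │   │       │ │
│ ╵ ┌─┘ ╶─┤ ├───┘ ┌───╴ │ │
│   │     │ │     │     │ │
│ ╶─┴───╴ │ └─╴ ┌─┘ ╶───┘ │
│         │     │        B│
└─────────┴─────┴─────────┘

Counting the maze dimensions:
Rows (vertical): 15
Columns (horizontal): 13
Dimensions: 15 × 13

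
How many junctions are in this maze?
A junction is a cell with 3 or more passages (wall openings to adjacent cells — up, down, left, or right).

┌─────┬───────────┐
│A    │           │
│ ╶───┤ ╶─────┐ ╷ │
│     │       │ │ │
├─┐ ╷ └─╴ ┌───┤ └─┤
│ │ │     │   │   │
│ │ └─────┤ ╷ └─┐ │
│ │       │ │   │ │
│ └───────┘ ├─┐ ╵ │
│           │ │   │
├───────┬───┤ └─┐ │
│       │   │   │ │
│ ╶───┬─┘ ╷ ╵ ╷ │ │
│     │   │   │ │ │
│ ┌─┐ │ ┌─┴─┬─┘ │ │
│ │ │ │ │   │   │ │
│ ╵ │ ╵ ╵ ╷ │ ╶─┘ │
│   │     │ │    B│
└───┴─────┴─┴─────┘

Checking each cell for number of passages:

Junctions found (3+ passages):
  (0, 7): 3 passages
  (1, 1): 3 passages
  (1, 4): 3 passages
  (4, 8): 3 passages
  (5, 6): 3 passages
  (6, 0): 3 passages
  (8, 3): 3 passages
Total junctions: 7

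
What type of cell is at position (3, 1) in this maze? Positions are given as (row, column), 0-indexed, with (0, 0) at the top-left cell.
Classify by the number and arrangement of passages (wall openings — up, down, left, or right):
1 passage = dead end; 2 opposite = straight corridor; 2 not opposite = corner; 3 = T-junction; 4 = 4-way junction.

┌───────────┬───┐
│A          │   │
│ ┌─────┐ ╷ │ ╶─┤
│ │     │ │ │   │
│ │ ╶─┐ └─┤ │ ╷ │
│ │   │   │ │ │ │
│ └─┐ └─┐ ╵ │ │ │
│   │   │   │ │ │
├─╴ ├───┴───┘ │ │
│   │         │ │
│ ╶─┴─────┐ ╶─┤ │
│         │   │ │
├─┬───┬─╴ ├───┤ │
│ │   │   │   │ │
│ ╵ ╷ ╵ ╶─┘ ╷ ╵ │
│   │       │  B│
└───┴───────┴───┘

Checking cell at (3, 1):
Number of passages: 2
Cell type: corner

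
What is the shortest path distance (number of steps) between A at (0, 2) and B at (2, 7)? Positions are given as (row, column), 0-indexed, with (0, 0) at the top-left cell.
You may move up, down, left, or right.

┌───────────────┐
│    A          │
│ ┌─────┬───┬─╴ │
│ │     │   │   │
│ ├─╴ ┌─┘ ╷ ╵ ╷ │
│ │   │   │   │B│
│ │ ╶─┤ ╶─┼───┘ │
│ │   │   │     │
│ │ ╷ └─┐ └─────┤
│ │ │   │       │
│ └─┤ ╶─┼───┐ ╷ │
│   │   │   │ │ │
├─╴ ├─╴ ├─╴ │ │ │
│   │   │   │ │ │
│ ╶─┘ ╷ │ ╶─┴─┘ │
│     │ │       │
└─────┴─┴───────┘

Finding path from (0, 2) to (2, 7):
Path: (0,2) → (0,3) → (0,4) → (0,5) → (0,6) → (0,7) → (1,7) → (2,7)
Distance: 7 steps

Solution:

┌───────────────┐
│    A → → → → ↓│
│ ┌─────┬───┬─╴ │
│ │     │   │  ↓│
│ ├─╴ ┌─┘ ╷ ╵ ╷ │
│ │   │   │   │B│
│ │ ╶─┤ ╶─┼───┘ │
│ │   │   │     │
│ │ ╷ └─┐ └─────┤
│ │ │   │       │
│ └─┤ ╶─┼───┐ ╷ │
│   │   │   │ │ │
├─╴ ├─╴ ├─╴ │ │ │
│   │   │   │ │ │
│ ╶─┘ ╷ │ ╶─┴─┘ │
│     │ │       │
└─────┴─┴───────┘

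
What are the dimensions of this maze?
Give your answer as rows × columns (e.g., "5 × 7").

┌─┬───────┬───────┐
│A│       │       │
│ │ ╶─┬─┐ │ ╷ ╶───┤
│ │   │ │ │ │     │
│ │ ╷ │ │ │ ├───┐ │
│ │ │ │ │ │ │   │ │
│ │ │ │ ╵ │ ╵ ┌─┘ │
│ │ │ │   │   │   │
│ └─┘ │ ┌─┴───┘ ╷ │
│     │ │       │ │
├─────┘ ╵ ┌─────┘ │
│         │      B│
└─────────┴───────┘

Counting the maze dimensions:
Rows (vertical): 6
Columns (horizontal): 9
Dimensions: 6 × 9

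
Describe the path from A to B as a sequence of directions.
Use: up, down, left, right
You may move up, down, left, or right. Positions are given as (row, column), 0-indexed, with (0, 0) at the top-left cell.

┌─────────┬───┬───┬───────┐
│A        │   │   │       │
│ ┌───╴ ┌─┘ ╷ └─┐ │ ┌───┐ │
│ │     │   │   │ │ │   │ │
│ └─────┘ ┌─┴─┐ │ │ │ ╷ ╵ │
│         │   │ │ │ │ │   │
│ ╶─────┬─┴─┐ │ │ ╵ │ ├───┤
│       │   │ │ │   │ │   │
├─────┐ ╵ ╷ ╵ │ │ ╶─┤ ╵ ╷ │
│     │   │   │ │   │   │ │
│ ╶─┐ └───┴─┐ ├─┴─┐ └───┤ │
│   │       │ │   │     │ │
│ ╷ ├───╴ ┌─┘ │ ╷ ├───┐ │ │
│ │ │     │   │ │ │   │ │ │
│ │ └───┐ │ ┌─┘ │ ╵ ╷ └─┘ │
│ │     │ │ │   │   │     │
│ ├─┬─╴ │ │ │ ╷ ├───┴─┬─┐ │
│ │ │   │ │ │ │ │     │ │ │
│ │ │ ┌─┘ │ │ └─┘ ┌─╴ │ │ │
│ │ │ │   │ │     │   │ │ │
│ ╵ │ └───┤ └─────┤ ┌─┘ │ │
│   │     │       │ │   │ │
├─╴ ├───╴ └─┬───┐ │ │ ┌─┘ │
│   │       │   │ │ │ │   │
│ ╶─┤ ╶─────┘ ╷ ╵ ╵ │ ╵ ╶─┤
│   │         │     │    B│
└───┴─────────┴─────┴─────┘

Finding the path and converting it to directions:
Path through cells: (0,0) → (1,0) → (2,0) → (3,0) → (3,1) → (3,2) → (3,3) → (4,3) → (4,4) → (3,4) → (3,5) → (4,5) → (4,6) → (5,6) → (6,6) → (6,5) → (7,5) → (8,5) → (9,5) → (10,5) → (10,6) → (10,7) → (10,8) → (11,8) → (12,8) → (12,9) → (11,9) → (10,9) → (9,9) → (9,10) → (8,10) → (8,9) → (8,8) → (9,8) → (9,7) → (9,6) → (8,6) → (7,6) → (7,7) → (6,7) → (5,7) → (5,8) → (6,8) → (7,8) → (7,9) → (6,9) → (6,10) → (7,10) → (7,11) → (7,12) → (8,12) → (9,12) → (10,12) → (11,12) → (11,11) → (12,11) → (12,12)
Directions: down, down, down, right, right, right, down, right, up, right, down, right, down, down, left, down, down, down, down, right, right, right, down, down, right, up, up, up, right, up, left, left, down, left, left, up, up, right, up, up, right, down, down, right, up, right, down, right, right, down, down, down, down, left, down, right

Solution:

┌─────────┬───┬───┬───────┐
│A        │   │   │       │
│ ┌───╴ ┌─┘ ╷ └─┐ │ ┌───┐ │
│↓│     │   │   │ │ │   │ │
│ └─────┘ ┌─┴─┐ │ │ │ ╷ ╵ │
│↓        │   │ │ │ │ │   │
│ ╶─────┬─┴─┐ │ │ ╵ │ ├───┤
│↳ → → ↓│↱ ↓│ │ │   │ │   │
├─────┐ ╵ ╷ ╵ │ │ ╶─┤ ╵ ╷ │
│     │↳ ↑│↳ ↓│ │   │   │ │
│ ╶─┐ └───┴─┐ ├─┴─┐ └───┤ │
│   │       │↓│↱ ↓│     │ │
│ ╷ ├───╴ ┌─┘ │ ╷ ├───┐ │ │
│ │ │     │↓ ↲│↑│↓│↱ ↓│ │ │
│ │ └───┐ │ ┌─┘ │ ╵ ╷ └─┘ │
│ │     │ │↓│↱ ↑│↳ ↑│↳ → ↓│
│ ├─┬─╴ │ │ │ ╷ ├───┴─┬─┐ │
│ │ │   │ │↓│↑│ │↓ ← ↰│ │↓│
│ │ │ ┌─┘ │ │ └─┘ ┌─╴ │ │ │
│ │ │ │   │↓│↑ ← ↲│↱ ↑│ │↓│
│ ╵ │ └───┤ └─────┤ ┌─┘ │ │
│   │     │↳ → → ↓│↑│   │↓│
├─╴ ├───╴ └─┬───┐ │ │ ┌─┘ │
│   │       │   │↓│↑│ │↓ ↲│
│ ╶─┤ ╶─────┘ ╷ ╵ ╵ │ ╵ ╶─┤
│   │         │  ↳ ↑│  ↳ B│
└───┴─────────┴─────┴─────┘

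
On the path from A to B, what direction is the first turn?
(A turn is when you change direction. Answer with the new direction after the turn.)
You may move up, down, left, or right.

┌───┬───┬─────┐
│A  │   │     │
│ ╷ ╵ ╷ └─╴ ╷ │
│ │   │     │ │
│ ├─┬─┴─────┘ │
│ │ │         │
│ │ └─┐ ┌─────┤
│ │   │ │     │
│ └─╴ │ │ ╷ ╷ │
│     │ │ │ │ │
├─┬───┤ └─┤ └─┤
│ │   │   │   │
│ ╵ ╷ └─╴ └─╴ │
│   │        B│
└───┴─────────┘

Directions: right, down, right, up, right, down, right, right, up, right, down, down, left, left, left, down, down, down, right, down, right, right
First turn direction: down

Solution:

┌───┬───┬─────┐
│A ↓│↱ ↓│  ↱ ↓│
│ ╷ ╵ ╷ └─╴ ╷ │
│ │↳ ↑│↳ → ↑│↓│
│ ├─┬─┴─────┘ │
│ │ │  ↓ ← ← ↲│
│ │ └─┐ ┌─────┤
│ │   │↓│     │
│ └─╴ │ │ ╷ ╷ │
│     │↓│ │ │ │
├─┬───┤ └─┤ └─┤
│ │   │↳ ↓│   │
│ ╵ ╷ └─╴ └─╴ │
│   │    ↳ → B│
└───┴─────────┘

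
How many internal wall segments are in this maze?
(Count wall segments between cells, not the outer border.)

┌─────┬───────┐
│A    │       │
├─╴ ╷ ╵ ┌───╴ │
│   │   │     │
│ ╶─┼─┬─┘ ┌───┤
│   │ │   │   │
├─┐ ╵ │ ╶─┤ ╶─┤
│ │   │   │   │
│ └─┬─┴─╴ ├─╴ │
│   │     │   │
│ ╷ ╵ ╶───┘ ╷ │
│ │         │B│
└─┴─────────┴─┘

Counting internal wall segments:
Total internal walls: 30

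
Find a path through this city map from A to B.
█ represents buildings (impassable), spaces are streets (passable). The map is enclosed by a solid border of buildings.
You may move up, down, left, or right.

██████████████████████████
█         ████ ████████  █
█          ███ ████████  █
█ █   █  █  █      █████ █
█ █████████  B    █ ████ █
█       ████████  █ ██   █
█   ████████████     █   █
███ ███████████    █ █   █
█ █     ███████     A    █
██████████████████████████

Finding the shortest path from A to B:
Movement: cardinal only
Path length: 11 steps
Directions: up → up → left → left → left → up → up → left → left → left → left

Solution:

██████████████████████████
█         ████ ████████  █
█          ███ ████████  █
█ █   █  █  █      █████ █
█ █████████  B←←←↰█ ████ █
█       ████████ ↑█ ██   █
█   ████████████ ↑←←↰█   █
███ ███████████    █↑█   █
█ █     ███████     A    █
██████████████████████████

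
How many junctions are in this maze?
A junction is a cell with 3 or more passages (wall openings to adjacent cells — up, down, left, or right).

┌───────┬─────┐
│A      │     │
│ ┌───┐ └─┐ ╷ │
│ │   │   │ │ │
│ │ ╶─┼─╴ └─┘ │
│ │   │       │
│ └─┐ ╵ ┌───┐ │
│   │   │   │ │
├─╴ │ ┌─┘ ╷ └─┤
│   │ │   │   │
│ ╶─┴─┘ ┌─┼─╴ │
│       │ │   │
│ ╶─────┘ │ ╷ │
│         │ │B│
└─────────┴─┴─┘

Checking each cell for number of passages:

Junctions found (3+ passages):
  (0, 5): 3 passages
  (2, 4): 3 passages
  (2, 6): 3 passages
  (3, 2): 3 passages
  (5, 0): 3 passages
  (5, 6): 3 passages
Total junctions: 6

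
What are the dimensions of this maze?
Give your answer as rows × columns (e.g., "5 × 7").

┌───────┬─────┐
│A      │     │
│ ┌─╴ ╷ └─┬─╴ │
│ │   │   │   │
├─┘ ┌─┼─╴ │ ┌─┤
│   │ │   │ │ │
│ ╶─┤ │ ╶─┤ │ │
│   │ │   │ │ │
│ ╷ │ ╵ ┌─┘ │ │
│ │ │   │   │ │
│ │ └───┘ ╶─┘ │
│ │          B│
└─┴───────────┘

Counting the maze dimensions:
Rows (vertical): 6
Columns (horizontal): 7
Dimensions: 6 × 7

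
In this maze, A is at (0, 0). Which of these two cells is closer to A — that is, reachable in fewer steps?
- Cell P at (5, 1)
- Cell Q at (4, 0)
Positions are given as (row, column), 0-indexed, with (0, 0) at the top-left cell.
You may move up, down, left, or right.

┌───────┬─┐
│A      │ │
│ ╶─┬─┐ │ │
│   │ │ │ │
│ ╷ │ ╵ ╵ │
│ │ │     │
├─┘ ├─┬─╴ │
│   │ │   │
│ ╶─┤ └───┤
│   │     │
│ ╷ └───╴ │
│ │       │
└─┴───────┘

Shortest path A → P at (5, 1): 8 steps
Shortest path A → Q at (4, 0): 6 steps

Q is closer (6 steps vs 8 steps).

Path to P:

┌───────┬─┐
│A      │ │
│ ╶─┬─┐ │ │
│↳ ↓│ │ │ │
│ ╷ │ ╵ ╵ │
│ │↓│     │
├─┘ ├─┬─╴ │
│↓ ↲│ │   │
│ ╶─┤ └───┤
│↳ ↓│     │
│ ╷ └───╴ │
│ │P      │
└─┴───────┘

Path to Q:

┌───────┬─┐
│A      │ │
│ ╶─┬─┐ │ │
│↳ ↓│ │ │ │
│ ╷ │ ╵ ╵ │
│ │↓│     │
├─┘ ├─┬─╴ │
│↓ ↲│ │   │
│ ╶─┤ └───┤
│Q  │     │
│ ╷ └───╴ │
│ │       │
└─┴───────┘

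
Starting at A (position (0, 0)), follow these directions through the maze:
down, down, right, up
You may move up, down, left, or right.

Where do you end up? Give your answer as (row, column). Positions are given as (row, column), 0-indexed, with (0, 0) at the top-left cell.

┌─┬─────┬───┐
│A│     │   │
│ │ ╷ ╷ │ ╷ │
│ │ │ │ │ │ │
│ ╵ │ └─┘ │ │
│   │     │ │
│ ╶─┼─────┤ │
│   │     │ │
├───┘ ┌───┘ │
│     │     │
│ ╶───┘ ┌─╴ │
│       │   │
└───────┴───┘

Following directions step by step:
Start: (0, 0)
  down: (0, 0) → (1, 0)
  down: (1, 0) → (2, 0)
  right: (2, 0) → (2, 1)
  up: (2, 1) → (1, 1)
Final position: (1, 1)

Path taken:

┌─┬─────┬───┐
│A│     │   │
│ │ ╷ ╷ │ ╷ │
│↓│B│ │ │ │ │
│ ╵ │ └─┘ │ │
│↳ ↑│     │ │
│ ╶─┼─────┤ │
│   │     │ │
├───┘ ┌───┘ │
│     │     │
│ ╶───┘ ┌─╴ │
│       │   │
└───────┴───┘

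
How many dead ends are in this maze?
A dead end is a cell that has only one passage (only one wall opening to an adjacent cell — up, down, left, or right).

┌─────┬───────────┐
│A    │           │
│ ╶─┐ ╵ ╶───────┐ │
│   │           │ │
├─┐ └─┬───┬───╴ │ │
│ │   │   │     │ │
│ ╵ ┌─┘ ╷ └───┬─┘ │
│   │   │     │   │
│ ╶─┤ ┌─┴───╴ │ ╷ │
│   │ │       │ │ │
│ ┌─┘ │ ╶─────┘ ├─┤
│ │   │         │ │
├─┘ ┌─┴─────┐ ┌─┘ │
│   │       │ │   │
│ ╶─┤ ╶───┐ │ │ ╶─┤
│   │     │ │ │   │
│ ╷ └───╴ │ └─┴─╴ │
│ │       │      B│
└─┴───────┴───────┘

Checking each cell for number of passages:

Dead ends found at positions:
  (2, 0)
  (2, 2)
  (2, 5)
  (4, 1)
  (4, 8)
  (5, 0)
  (5, 8)
  (7, 6)
  (8, 0)
Total dead ends: 9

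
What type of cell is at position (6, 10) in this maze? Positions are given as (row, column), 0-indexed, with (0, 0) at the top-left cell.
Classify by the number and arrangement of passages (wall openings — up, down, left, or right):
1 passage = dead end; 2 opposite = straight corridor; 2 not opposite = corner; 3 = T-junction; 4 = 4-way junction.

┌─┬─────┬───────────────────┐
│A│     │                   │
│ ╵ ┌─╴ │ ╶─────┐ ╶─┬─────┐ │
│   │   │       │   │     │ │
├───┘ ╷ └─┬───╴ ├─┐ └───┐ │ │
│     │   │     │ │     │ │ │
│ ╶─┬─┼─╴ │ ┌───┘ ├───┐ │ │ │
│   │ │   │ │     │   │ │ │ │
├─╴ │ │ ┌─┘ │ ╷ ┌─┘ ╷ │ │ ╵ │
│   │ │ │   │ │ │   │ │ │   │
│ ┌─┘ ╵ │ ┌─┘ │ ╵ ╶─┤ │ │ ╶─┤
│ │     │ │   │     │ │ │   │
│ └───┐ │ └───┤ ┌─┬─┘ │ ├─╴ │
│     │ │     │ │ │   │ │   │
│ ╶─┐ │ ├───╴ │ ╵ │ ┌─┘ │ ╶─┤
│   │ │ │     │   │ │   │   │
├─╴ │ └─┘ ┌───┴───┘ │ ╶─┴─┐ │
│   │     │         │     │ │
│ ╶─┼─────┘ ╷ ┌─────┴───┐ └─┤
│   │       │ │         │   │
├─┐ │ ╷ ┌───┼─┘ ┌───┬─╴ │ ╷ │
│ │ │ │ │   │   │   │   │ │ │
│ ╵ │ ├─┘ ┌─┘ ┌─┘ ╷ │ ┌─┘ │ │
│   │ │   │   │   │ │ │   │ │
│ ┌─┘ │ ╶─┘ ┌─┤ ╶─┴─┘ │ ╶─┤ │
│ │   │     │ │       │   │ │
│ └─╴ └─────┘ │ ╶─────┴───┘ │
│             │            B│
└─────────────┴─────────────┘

Checking cell at (6, 10):
Number of passages: 2
Cell type: corner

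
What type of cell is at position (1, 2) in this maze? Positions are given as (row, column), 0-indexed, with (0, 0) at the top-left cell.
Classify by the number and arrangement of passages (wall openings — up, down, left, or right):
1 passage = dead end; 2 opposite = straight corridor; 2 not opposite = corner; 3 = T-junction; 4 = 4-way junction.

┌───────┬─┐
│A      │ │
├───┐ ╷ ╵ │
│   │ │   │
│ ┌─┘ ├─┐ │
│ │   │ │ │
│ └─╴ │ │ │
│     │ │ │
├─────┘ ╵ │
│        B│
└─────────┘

Checking cell at (1, 2):
Number of passages: 2
Cell type: straight corridor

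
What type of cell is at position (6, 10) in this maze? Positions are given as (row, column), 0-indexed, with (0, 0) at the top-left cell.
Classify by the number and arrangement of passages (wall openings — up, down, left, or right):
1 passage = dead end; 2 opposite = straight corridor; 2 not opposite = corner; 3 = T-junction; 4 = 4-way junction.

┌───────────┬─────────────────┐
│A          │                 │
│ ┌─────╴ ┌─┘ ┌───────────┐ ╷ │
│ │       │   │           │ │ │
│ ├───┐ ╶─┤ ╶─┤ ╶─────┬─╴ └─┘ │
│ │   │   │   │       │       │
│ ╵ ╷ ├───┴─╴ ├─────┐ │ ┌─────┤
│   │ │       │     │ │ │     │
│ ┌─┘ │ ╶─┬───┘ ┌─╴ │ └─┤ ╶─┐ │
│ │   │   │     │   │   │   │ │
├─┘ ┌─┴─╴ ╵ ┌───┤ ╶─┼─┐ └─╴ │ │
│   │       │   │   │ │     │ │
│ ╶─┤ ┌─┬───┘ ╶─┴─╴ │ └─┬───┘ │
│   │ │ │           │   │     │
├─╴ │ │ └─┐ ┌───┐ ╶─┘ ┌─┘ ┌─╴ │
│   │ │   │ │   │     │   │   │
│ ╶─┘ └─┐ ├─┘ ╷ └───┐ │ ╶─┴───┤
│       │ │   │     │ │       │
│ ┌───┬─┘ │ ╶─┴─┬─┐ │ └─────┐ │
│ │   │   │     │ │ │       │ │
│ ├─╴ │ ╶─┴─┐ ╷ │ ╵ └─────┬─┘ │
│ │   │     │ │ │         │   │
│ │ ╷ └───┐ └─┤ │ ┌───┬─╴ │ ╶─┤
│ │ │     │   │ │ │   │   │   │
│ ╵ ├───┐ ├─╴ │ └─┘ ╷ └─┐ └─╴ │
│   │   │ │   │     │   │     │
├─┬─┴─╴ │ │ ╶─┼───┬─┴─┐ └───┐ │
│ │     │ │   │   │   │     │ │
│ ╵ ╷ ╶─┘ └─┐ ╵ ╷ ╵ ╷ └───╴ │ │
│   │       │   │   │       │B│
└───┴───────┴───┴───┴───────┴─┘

Checking cell at (6, 10):
Number of passages: 3
Cell type: T-junction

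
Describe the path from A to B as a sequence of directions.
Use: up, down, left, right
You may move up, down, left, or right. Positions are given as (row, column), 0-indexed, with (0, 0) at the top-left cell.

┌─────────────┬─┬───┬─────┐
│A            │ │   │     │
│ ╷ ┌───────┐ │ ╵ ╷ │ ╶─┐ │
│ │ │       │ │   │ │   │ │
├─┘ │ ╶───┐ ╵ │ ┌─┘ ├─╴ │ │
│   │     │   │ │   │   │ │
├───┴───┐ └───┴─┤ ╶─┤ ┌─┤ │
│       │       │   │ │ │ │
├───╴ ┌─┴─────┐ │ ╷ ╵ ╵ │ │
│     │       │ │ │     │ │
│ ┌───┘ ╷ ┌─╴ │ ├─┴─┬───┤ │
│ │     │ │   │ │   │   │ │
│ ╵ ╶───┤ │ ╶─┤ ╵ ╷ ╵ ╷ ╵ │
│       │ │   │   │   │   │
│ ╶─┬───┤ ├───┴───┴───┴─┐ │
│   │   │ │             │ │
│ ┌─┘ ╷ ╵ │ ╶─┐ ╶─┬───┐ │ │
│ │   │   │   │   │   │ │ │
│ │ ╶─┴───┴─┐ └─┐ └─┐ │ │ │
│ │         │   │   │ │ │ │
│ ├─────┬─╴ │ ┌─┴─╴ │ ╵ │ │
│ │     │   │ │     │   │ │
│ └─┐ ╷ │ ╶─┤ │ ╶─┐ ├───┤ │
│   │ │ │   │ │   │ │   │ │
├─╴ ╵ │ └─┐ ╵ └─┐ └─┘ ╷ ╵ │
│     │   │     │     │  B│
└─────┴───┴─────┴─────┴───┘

Finding the path and converting it to directions:
Path through cells: (0,0) → (0,1) → (0,2) → (0,3) → (0,4) → (0,5) → (0,6) → (1,6) → (2,6) → (2,5) → (1,5) → (1,4) → (1,3) → (1,2) → (2,2) → (2,3) → (2,4) → (3,4) → (3,5) → (3,6) → (3,7) → (4,7) → (5,7) → (6,7) → (6,8) → (5,8) → (5,9) → (6,9) → (6,10) → (5,10) → (5,11) → (6,11) → (6,12) → (7,12) → (8,12) → (9,12) → (10,12) → (11,12) → (12,12)
Directions: right, right, right, right, right, right, down, down, left, up, left, left, left, down, right, right, down, right, right, right, down, down, down, right, up, right, down, right, up, right, down, right, down, down, down, down, down, down

Solution:

┌─────────────┬─┬───┬─────┐
│A → → → → → ↓│ │   │     │
│ ╷ ┌───────┐ │ ╵ ╷ │ ╶─┐ │
│ │ │↓ ← ← ↰│↓│   │ │   │ │
├─┘ │ ╶───┐ ╵ │ ┌─┘ ├─╴ │ │
│   │↳ → ↓│↑ ↲│ │   │   │ │
├───┴───┐ └───┴─┤ ╶─┤ ┌─┤ │
│       │↳ → → ↓│   │ │ │ │
├───╴ ┌─┴─────┐ │ ╷ ╵ ╵ │ │
│     │       │↓│ │     │ │
│ ┌───┘ ╷ ┌─╴ │ ├─┴─┬───┤ │
│ │     │ │   │↓│↱ ↓│↱ ↓│ │
│ ╵ ╶───┤ │ ╶─┤ ╵ ╷ ╵ ╷ ╵ │
│       │ │   │↳ ↑│↳ ↑│↳ ↓│
│ ╶─┬───┤ ├───┴───┴───┴─┐ │
│   │   │ │             │↓│
│ ┌─┘ ╷ ╵ │ ╶─┐ ╶─┬───┐ │ │
│ │   │   │   │   │   │ │↓│
│ │ ╶─┴───┴─┐ └─┐ └─┐ │ │ │
│ │         │   │   │ │ │↓│
│ ├─────┬─╴ │ ┌─┴─╴ │ ╵ │ │
│ │     │   │ │     │   │↓│
│ └─┐ ╷ │ ╶─┤ │ ╶─┐ ├───┤ │
│   │ │ │   │ │   │ │   │↓│
├─╴ ╵ │ └─┐ ╵ └─┐ └─┘ ╷ ╵ │
│     │   │     │     │  B│
└─────┴───┴─────┴─────┴───┘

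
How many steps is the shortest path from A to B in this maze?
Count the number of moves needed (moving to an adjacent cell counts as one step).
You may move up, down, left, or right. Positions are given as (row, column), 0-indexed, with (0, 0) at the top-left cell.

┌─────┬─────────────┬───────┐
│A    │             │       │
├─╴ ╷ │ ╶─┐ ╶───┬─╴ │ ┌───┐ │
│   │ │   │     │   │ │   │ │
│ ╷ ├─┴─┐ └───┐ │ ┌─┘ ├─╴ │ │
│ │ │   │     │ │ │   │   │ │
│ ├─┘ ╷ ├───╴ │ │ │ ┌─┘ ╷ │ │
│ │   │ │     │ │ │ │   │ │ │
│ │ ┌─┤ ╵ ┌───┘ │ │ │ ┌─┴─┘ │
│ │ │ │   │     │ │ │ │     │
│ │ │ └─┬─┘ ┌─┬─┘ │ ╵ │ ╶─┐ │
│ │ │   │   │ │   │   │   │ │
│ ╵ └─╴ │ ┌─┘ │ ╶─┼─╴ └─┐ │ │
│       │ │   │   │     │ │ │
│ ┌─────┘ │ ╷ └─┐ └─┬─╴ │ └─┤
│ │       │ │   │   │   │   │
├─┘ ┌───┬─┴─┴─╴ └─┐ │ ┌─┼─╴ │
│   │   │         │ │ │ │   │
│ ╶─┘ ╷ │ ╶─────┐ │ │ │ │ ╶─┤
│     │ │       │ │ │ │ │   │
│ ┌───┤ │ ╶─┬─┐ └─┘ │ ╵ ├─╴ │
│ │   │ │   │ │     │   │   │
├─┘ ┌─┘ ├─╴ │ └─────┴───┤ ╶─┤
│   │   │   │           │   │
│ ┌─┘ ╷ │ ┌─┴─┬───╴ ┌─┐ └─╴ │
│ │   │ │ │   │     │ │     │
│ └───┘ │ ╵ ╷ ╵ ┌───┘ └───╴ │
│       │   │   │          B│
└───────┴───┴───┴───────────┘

Using BFS to find shortest path:
Start: (0, 0), End: (13, 13)
Path found:
(0,0) → (0,1) → (1,1) → (1,0) → (2,0) → (3,0) → (4,0) → (5,0) → (6,0) → (6,1) → (5,1) → (4,1) → (3,1) → (3,2) → (2,2) → (2,3) → (3,3) → (4,3) → (4,4) → (3,4) → (3,5) → (3,6) → (2,6) → (2,5) → (2,4) → (1,4) → (1,3) → (0,3) → (0,4) → (0,5) → (0,6) → (0,7) → (0,8) → (0,9) → (1,9) → (1,8) → (2,8) → (3,8) → (4,8) → (5,8) → (5,7) → (6,7) → (6,8) → (7,8) → (7,9) → (8,9) → (9,9) → (10,9) → (10,8) → (10,7) → (9,7) → (9,6) → (9,5) → (9,4) → (10,4) → (10,5) → (11,5) → (11,4) → (12,4) → (13,4) → (13,5) → (12,5) → (12,6) → (13,6) → (13,7) → (12,7) → (12,8) → (12,9) → (11,9) → (11,10) → (11,11) → (12,11) → (12,12) → (12,13) → (13,13)
Number of steps: 74

Solution:

┌─────┬─────────────┬───────┐
│A ↓  │↱ → → → → → ↓│       │
├─╴ ╷ │ ╶─┐ ╶───┬─╴ │ ┌───┐ │
│↓ ↲│ │↑ ↰│     │↓ ↲│ │   │ │
│ ╷ ├─┴─┐ └───┐ │ ┌─┘ ├─╴ │ │
│↓│ │↱ ↓│↑ ← ↰│ │↓│   │   │ │
│ ├─┘ ╷ ├───╴ │ │ │ ┌─┘ ╷ │ │
│↓│↱ ↑│↓│↱ → ↑│ │↓│ │   │ │ │
│ │ ┌─┤ ╵ ┌───┘ │ │ │ ┌─┴─┘ │
│↓│↑│ │↳ ↑│     │↓│ │ │     │
│ │ │ └─┬─┘ ┌─┬─┘ │ ╵ │ ╶─┐ │
│↓│↑│   │   │ │↓ ↲│   │   │ │
│ ╵ └─╴ │ ┌─┘ │ ╶─┼─╴ └─┐ │ │
│↳ ↑    │ │   │↳ ↓│     │ │ │
│ ┌─────┘ │ ╷ └─┐ └─┬─╴ │ └─┤
│ │       │ │   │↳ ↓│   │   │
├─┘ ┌───┬─┴─┴─╴ └─┐ │ ┌─┼─╴ │
│   │   │         │↓│ │ │   │
│ ╶─┘ ╷ │ ╶─────┐ │ │ │ │ ╶─┤
│     │ │↓ ← ← ↰│ │↓│ │ │   │
│ ┌───┤ │ ╶─┬─┐ └─┘ │ ╵ ├─╴ │
│ │   │ │↳ ↓│ │↑ ← ↲│   │   │
├─┘ ┌─┘ ├─╴ │ └─────┴───┤ ╶─┤
│   │   │↓ ↲│      ↱ → ↓│   │
│ ┌─┘ ╷ │ ┌─┴─┬───╴ ┌─┐ └─╴ │
│ │   │ │↓│↱ ↓│↱ → ↑│ │↳ → ↓│
│ └───┘ │ ╵ ╷ ╵ ┌───┘ └───╴ │
│       │↳ ↑│↳ ↑│          B│
└───────┴───┴───┴───────────┘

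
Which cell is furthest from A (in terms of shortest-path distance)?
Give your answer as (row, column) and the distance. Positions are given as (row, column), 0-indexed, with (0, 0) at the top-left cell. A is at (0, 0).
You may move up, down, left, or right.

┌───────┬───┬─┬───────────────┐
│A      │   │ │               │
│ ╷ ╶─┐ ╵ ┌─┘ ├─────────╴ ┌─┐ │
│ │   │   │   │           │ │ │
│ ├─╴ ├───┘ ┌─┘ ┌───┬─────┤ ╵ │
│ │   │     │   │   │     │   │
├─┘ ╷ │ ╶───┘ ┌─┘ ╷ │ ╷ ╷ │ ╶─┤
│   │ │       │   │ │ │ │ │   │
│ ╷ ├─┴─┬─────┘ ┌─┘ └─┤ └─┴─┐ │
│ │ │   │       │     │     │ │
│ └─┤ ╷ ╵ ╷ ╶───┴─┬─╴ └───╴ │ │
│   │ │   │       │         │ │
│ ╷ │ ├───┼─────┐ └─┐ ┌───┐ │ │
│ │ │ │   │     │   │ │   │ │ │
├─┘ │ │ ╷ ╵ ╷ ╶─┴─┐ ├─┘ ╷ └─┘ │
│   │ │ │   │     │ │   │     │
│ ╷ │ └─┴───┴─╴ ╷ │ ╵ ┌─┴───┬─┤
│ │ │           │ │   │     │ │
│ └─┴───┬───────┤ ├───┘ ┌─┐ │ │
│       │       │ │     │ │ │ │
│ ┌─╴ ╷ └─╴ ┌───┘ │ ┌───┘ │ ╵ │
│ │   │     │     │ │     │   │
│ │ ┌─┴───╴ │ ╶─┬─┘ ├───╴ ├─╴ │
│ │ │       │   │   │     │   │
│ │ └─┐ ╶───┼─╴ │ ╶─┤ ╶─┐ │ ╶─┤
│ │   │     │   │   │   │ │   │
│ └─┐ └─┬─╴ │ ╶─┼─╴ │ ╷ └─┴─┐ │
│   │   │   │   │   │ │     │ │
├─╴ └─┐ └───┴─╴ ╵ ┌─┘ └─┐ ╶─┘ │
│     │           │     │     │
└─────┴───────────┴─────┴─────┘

Computing BFS distances from A to all cells:
Furthest cell: (0, 6)
Distance: 102 steps

Path from A to the furthest cell:

┌───────┬───┬─┬───────────────┐
│A ↓    │   │B│          ↓ ← ↰│
│ ╷ ╶─┐ ╵ ┌─┘ ├─────────╴ ┌─┐ │
│ │↳ ↓│   │↱ ↑│↓ ← ← ← ← ↲│ │↑│
│ ├─╴ ├───┘ ┌─┘ ┌───┬─────┤ ╵ │
│ │↓ ↲│↱ → ↑│↓ ↲│   │     │↱ ↑│
├─┘ ╷ │ ╶───┘ ┌─┘ ╷ │ ╷ ╷ │ ╶─┤
│↓ ↲│ │↑ ← ← ↲│   │ │ │ │ │↑ ↰│
│ ╷ ├─┴─┬─────┘ ┌─┘ └─┤ └─┴─┐ │
│↓│ │↱ ↓│↱ ↓    │     │     │↑│
│ └─┤ ╷ ╵ ╷ ╶───┴─┬─╴ └───╴ │ │
│↳ ↓│↑│↳ ↑│↳ → → ↓│         │↑│
│ ╷ │ ├───┼─────┐ └─┐ ┌───┐ │ │
│ │↓│↑│   │     │↳ ↓│ │↱ ↓│ │↑│
├─┘ │ │ ╷ ╵ ╷ ╶─┴─┐ ├─┘ ╷ └─┘ │
│↓ ↲│↑│ │   │  ↓ ↰│↓│↱ ↑│↳ → ↑│
│ ╷ │ └─┴───┴─╴ ╷ │ ╵ ┌─┴───┬─┤
│↓│ │↑ ← ← ← ← ↲│↑│↳ ↑│     │ │
│ └─┴───┬───────┤ ├───┘ ┌─┐ │ │
│↳ → ↓  │       │↑│     │ │ │ │
│ ┌─╴ ╷ └─╴ ┌───┘ │ ┌───┘ │ ╵ │
│ │↓ ↲│     │↱ → ↑│ │     │   │
│ │ ┌─┴───╴ │ ╶─┬─┘ ├───╴ ├─╴ │
│ │↓│       │↑ ↰│   │     │   │
│ │ └─┐ ╶───┼─╴ │ ╶─┤ ╶─┐ │ ╶─┤
│ │↳ ↓│     │↱ ↑│   │   │ │   │
│ └─┐ └─┬─╴ │ ╶─┼─╴ │ ╷ └─┴─┐ │
│   │↳ ↓│   │↑ ↰│   │ │     │ │
├─╴ └─┐ └───┴─╴ ╵ ┌─┘ └─┐ ╶─┘ │
│     │↳ → → → ↑  │     │     │
└─────┴───────────┴─────┴─────┘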